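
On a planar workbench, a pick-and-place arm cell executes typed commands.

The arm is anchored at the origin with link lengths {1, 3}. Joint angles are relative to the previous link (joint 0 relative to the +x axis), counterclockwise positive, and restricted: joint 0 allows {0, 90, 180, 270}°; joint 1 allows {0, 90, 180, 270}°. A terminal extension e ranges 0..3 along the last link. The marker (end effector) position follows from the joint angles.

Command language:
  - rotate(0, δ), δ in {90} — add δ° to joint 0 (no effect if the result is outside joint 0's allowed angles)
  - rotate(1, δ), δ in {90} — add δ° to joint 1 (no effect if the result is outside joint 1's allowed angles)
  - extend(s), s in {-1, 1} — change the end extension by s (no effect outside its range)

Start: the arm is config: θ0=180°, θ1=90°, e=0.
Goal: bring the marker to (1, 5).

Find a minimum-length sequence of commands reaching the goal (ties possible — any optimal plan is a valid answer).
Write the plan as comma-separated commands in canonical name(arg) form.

extend(1), extend(1), rotate(0, 90), rotate(0, 90)

from: config: θ0=180°, θ1=90°, e=0
step 1 (extend(1)): config: θ0=180°, θ1=90°, e=1
step 2 (extend(1)): config: θ0=180°, θ1=90°, e=2
step 3 (rotate(0, 90)): config: θ0=270°, θ1=90°, e=2
step 4 (rotate(0, 90)): config: θ0=0°, θ1=90°, e=2
minimal: 4 command(s), checked below 4.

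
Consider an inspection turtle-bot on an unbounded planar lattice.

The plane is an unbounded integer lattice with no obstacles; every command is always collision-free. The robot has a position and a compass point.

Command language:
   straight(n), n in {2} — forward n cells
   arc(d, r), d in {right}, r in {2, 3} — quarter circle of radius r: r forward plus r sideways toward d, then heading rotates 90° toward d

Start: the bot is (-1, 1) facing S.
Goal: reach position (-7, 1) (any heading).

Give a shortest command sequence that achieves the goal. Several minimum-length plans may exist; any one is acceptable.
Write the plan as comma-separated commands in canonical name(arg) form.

arc(right, 3), arc(right, 3)

from: (-1, 1) facing S
1. arc(right, 3) → (-4, -2) facing W
2. arc(right, 3) → (-7, 1) facing N
minimal: 2 command(s), checked below 2.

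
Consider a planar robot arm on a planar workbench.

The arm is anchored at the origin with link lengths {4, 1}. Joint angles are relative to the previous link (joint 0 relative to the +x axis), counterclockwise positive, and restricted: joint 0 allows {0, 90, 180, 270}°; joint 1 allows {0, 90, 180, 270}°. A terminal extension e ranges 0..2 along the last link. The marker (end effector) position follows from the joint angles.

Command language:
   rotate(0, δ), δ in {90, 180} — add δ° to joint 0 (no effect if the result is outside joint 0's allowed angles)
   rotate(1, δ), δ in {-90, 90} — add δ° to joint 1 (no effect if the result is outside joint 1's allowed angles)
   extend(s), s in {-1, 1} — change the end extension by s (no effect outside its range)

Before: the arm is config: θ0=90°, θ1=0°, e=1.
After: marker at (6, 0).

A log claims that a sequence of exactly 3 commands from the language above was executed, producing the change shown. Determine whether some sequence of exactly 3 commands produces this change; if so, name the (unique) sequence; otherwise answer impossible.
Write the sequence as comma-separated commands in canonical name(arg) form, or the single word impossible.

t0: config: θ0=90°, θ1=0°, e=1
[1] after rotate(0, 90): config: θ0=180°, θ1=0°, e=1
[2] after rotate(0, 90): config: θ0=270°, θ1=0°, e=1
[3] after rotate(0, 90): config: θ0=0°, θ1=0°, e=1
all 216 alternatives checked — unique.

rotate(0, 90), rotate(0, 90), rotate(0, 90)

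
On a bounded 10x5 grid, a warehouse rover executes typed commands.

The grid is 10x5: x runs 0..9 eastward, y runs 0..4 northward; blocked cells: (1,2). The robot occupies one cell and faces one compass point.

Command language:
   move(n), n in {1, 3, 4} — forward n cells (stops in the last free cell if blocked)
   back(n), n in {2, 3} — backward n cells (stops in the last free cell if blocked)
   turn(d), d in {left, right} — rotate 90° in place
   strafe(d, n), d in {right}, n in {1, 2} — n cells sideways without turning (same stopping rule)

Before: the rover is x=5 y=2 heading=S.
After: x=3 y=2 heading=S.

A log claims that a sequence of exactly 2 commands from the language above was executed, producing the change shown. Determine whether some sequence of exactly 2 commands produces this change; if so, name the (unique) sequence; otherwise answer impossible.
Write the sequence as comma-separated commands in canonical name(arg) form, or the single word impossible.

strafe(right, 1), strafe(right, 1)

key: still facing S at the end — nothing in the sequence rotates
from: x=5 y=2 heading=S
step 1 (strafe(right, 1)): x=4 y=2 heading=S
step 2 (strafe(right, 1)): x=3 y=2 heading=S
no rival 2-sequence matches.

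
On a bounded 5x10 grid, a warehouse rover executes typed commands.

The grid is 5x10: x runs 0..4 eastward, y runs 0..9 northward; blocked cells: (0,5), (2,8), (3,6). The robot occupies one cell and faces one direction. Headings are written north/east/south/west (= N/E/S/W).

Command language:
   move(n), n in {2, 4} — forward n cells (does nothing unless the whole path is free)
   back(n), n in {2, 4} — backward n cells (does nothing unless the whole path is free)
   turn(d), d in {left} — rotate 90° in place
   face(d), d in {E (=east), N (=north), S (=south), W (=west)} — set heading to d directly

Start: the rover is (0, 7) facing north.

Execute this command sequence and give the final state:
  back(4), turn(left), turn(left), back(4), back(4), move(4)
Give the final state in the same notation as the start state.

initial: (0, 7) facing north
t=1 back(4) ⇒ (0, 7) facing north
t=2 turn(left) ⇒ (0, 7) facing west
t=3 turn(left) ⇒ (0, 7) facing south
t=4 back(4) ⇒ (0, 7) facing south
t=5 back(4) ⇒ (0, 7) facing south
t=6 move(4) ⇒ (0, 7) facing south

(0, 7) facing south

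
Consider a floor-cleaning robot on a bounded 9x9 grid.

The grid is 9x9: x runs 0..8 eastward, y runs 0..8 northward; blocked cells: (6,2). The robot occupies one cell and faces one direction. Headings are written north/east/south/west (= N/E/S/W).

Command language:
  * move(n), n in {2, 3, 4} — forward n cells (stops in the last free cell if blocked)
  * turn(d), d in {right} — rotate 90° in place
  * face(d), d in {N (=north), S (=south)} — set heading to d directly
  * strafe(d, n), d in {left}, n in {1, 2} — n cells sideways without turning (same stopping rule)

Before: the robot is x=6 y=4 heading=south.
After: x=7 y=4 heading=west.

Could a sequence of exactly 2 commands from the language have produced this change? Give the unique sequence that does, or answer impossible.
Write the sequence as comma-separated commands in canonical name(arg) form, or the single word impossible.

key: cell and facing (now W) both changed — the 2 commands mix motion and turning
initial: x=6 y=4 heading=south
1. strafe(left, 1) → x=7 y=4 heading=south
2. turn(right) → x=7 y=4 heading=west
all 64 alternatives checked — unique.

strafe(left, 1), turn(right)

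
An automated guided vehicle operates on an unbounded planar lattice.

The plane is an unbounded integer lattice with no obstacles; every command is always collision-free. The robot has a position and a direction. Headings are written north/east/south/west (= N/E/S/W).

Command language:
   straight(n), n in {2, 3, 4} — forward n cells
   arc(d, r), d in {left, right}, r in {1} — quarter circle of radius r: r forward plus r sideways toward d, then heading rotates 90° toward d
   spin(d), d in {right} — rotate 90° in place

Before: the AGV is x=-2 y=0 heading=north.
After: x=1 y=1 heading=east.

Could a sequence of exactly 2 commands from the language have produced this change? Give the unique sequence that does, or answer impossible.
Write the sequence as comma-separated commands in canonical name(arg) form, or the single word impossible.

arc(right, 1), straight(2)

key: order matters: swapping arc(right, 1) and straight(2) lands elsewhere
from: x=-2 y=0 heading=north
[1] after arc(right, 1): x=-1 y=1 heading=east
[2] after straight(2): x=1 y=1 heading=east
uniquely the one of 36 2-step routes that fits.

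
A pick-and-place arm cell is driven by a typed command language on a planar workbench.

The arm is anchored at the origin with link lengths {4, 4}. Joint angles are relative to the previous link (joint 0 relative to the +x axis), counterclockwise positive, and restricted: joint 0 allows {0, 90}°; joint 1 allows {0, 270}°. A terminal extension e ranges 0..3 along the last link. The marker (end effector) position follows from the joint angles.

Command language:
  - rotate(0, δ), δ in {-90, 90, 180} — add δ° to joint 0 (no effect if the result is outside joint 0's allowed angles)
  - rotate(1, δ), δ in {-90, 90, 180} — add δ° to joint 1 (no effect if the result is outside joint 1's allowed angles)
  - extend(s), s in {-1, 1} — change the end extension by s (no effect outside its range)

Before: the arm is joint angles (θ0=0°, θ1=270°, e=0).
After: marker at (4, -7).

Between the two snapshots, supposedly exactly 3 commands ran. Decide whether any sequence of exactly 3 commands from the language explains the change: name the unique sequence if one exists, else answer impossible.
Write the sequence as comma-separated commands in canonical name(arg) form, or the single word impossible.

begin: joint angles (θ0=0°, θ1=270°, e=0)
[1] after extend(1): joint angles (θ0=0°, θ1=270°, e=1)
[2] after extend(1): joint angles (θ0=0°, θ1=270°, e=2)
[3] after extend(1): joint angles (θ0=0°, θ1=270°, e=3)
uniquely the one of 512 3-step routes that fits.

extend(1), extend(1), extend(1)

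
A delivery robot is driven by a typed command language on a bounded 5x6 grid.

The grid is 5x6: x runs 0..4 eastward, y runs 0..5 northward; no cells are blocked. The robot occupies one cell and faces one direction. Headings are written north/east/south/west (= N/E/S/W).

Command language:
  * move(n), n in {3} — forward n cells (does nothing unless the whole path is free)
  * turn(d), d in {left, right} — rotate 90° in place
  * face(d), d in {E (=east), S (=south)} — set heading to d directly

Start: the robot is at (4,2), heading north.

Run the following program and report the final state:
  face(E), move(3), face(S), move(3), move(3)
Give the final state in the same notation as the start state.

from: at (4,2), heading north
step 1 (face(E)): at (4,2), heading east
step 2 (move(3)): at (4,2), heading east
step 3 (face(S)): at (4,2), heading south
step 4 (move(3)): at (4,2), heading south
step 5 (move(3)): at (4,2), heading south

at (4,2), heading south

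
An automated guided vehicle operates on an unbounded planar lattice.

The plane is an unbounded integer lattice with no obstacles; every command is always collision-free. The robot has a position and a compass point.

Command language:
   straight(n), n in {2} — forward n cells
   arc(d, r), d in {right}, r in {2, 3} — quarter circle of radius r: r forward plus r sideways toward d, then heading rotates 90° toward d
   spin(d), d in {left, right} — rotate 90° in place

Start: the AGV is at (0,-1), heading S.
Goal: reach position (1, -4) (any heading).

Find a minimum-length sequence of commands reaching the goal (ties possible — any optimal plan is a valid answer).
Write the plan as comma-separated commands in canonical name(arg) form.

t0: at (0,-1), heading S
1. spin(left) → at (0,-1), heading E
2. arc(right, 3) → at (3,-4), heading S
3. spin(right) → at (3,-4), heading W
4. straight(2) → at (1,-4), heading W
minimal: 4 command(s), checked below 4.

spin(left), arc(right, 3), spin(right), straight(2)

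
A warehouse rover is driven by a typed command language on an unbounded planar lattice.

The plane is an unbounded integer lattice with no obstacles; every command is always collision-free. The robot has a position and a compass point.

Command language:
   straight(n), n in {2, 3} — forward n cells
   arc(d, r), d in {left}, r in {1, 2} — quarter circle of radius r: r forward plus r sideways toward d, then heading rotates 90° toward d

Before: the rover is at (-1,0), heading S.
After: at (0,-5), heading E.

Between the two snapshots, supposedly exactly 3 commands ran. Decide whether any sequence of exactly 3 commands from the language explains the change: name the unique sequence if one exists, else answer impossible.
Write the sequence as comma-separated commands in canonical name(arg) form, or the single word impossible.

key: cell and facing (now E) both changed — the 3 commands mix motion and turning
initial: at (-1,0), heading S
1. straight(2) → at (-1,-2), heading S
2. straight(2) → at (-1,-4), heading S
3. arc(left, 1) → at (0,-5), heading E
uniquely the one of 64 3-step routes that fits.

straight(2), straight(2), arc(left, 1)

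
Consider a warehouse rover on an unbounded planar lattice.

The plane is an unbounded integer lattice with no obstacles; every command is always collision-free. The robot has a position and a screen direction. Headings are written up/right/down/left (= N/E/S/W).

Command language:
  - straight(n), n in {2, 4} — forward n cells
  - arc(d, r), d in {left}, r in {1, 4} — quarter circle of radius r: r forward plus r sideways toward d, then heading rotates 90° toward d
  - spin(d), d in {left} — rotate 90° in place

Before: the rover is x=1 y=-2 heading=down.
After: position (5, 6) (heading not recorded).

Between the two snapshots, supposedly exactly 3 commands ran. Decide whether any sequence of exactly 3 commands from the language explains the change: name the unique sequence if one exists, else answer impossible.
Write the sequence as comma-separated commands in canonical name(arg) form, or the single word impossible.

key: running straight(4) before spin(left) would end elsewhere — order is forced
begin: x=1 y=-2 heading=down
[1] after spin(left): x=1 y=-2 heading=right
[2] after arc(left, 4): x=5 y=2 heading=up
[3] after straight(4): x=5 y=6 heading=up
no rival 3-sequence matches.

spin(left), arc(left, 4), straight(4)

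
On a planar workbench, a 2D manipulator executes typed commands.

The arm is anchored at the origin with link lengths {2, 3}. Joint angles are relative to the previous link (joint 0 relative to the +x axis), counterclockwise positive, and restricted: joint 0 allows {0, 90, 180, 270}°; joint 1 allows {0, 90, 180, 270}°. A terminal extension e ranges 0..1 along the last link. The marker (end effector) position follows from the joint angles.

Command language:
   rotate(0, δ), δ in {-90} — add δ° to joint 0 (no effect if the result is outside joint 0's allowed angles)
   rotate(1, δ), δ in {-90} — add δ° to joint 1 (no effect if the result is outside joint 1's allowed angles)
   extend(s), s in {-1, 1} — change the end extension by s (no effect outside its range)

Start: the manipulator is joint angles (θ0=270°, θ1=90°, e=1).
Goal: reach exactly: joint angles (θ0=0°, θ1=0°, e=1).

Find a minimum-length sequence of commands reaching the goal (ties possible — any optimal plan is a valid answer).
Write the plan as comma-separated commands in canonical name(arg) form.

begin: joint angles (θ0=270°, θ1=90°, e=1)
1. rotate(0, -90) → joint angles (θ0=180°, θ1=90°, e=1)
2. rotate(0, -90) → joint angles (θ0=90°, θ1=90°, e=1)
3. rotate(0, -90) → joint angles (θ0=0°, θ1=90°, e=1)
4. rotate(1, -90) → joint angles (θ0=0°, θ1=0°, e=1)
nothing shorter than 4 reaches the goal.

rotate(0, -90), rotate(0, -90), rotate(0, -90), rotate(1, -90)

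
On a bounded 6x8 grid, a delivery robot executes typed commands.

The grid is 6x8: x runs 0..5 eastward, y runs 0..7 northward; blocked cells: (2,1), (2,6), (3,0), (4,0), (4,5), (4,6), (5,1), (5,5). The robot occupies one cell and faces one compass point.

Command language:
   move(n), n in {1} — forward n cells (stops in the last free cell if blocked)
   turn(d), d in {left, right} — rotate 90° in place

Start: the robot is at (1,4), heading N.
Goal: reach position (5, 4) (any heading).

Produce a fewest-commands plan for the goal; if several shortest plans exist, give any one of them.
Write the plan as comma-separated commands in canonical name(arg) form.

turn(right), move(1), move(1), move(1), move(1)

begin: at (1,4), heading N
step 1 (turn(right)): at (1,4), heading E
step 2 (move(1)): at (2,4), heading E
step 3 (move(1)): at (3,4), heading E
step 4 (move(1)): at (4,4), heading E
step 5 (move(1)): at (5,4), heading E
minimal: 5 command(s), checked below 5.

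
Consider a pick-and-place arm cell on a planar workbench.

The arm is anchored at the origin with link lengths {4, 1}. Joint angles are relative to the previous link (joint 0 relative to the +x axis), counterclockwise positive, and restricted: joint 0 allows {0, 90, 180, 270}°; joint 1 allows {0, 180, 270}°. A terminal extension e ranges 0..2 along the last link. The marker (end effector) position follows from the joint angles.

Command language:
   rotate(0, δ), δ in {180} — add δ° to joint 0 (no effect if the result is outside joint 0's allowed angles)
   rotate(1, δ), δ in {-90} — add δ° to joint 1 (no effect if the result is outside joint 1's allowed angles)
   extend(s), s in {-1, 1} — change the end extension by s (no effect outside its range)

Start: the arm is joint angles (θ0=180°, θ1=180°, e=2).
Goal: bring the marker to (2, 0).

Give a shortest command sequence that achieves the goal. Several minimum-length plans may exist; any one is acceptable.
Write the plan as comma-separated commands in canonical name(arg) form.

start: joint angles (θ0=180°, θ1=180°, e=2)
t=1 rotate(0, 180) ⇒ joint angles (θ0=0°, θ1=180°, e=2)
t=2 extend(-1) ⇒ joint angles (θ0=0°, θ1=180°, e=1)
shorter routes all fall short; 2 is best.

rotate(0, 180), extend(-1)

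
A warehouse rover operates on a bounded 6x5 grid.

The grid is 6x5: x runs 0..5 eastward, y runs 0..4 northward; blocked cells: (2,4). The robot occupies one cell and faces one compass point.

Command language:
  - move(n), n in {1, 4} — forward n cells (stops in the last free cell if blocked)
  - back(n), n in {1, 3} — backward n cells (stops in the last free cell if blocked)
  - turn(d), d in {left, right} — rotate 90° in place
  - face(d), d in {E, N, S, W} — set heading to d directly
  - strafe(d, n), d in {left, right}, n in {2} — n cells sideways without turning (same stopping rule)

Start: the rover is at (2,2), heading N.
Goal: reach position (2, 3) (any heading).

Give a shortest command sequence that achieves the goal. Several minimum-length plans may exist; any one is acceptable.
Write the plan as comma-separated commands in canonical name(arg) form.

move(4)

begin: at (2,2), heading N
t=1 move(4) ⇒ at (2,3), heading N
no 0-step plan works, so 1 is optimal.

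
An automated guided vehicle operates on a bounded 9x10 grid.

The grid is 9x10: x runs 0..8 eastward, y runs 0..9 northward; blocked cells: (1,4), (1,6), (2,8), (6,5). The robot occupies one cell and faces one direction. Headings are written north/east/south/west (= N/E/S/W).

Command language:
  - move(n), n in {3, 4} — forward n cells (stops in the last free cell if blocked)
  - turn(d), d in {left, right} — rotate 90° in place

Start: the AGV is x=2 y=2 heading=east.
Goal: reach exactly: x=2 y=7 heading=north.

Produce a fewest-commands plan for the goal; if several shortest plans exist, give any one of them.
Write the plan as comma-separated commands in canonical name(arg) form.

turn(left), move(3), move(3)

begin: x=2 y=2 heading=east
step 1 (turn(left)): x=2 y=2 heading=north
step 2 (move(3)): x=2 y=5 heading=north
step 3 (move(3)): x=2 y=7 heading=north
minimal: 3 command(s), checked below 3.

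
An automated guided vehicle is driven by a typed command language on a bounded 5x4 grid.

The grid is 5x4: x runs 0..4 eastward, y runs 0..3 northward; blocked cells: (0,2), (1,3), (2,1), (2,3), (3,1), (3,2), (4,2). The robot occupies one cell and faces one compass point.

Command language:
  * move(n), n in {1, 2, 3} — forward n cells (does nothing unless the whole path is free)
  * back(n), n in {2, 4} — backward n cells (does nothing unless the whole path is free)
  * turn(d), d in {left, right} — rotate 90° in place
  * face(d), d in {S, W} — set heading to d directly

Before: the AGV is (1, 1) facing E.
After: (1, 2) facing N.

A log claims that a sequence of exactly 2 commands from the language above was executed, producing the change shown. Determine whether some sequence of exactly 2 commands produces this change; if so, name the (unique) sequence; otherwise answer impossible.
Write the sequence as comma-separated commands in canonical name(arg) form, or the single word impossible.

turn(left), move(1)

key: position moved to (1,2) AND the heading swung to N — translation plus rotation needed
t0: (1, 1) facing E
[1] after turn(left): (1, 1) facing N
[2] after move(1): (1, 2) facing N
no other 2-command option fits: unique.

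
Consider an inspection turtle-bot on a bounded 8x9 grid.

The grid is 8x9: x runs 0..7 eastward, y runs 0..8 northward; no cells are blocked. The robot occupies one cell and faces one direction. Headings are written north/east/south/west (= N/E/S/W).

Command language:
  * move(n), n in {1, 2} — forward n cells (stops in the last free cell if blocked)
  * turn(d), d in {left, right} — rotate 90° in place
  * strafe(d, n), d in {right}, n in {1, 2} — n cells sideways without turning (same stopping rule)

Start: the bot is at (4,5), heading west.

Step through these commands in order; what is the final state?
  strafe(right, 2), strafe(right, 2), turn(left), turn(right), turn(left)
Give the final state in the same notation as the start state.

begin: at (4,5), heading west
[1] after strafe(right, 2): at (4,7), heading west
[2] after strafe(right, 2): at (4,8), heading west
[3] after turn(left): at (4,8), heading south
[4] after turn(right): at (4,8), heading west
[5] after turn(left): at (4,8), heading south

at (4,8), heading south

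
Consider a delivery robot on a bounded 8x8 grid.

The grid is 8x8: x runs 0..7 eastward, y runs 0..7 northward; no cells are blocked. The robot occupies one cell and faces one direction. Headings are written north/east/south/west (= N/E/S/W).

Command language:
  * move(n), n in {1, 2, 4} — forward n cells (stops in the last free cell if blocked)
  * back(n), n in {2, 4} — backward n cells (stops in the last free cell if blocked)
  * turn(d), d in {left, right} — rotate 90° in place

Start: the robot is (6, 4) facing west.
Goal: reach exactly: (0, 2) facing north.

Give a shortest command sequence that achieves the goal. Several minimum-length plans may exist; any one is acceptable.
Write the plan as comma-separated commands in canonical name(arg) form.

start: (6, 4) facing west
1. move(2) → (4, 4) facing west
2. move(4) → (0, 4) facing west
3. turn(right) → (0, 4) facing north
4. back(2) → (0, 2) facing north
shorter routes all fall short; 4 is best.

move(2), move(4), turn(right), back(2)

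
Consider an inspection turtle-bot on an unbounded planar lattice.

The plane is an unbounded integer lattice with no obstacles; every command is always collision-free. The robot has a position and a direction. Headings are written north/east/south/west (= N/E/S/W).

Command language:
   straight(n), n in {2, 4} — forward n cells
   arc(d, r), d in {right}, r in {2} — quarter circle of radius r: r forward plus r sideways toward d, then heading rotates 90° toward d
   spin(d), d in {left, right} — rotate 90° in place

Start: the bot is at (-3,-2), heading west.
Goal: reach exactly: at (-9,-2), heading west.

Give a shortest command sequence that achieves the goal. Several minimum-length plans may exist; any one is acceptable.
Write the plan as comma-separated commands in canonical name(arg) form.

initial: at (-3,-2), heading west
t=1 straight(4) ⇒ at (-7,-2), heading west
t=2 straight(2) ⇒ at (-9,-2), heading west
no 1-step plan works, so 2 is optimal.

straight(4), straight(2)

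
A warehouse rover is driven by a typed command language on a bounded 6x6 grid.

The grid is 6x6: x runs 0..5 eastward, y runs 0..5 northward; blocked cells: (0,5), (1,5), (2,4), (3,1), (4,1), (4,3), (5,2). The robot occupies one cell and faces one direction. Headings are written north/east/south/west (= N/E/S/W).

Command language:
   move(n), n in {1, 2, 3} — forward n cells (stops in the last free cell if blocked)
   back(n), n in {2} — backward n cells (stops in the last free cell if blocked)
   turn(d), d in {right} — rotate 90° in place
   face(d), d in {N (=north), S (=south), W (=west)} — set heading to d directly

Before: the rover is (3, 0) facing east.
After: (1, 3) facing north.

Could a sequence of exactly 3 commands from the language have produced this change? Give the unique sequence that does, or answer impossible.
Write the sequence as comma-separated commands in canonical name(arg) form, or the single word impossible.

back(2), face(N), move(3)

key: order matters: swapping back(2) and move(3) lands elsewhere
from: (3, 0) facing east
1. back(2) → (1, 0) facing east
2. face(N) → (1, 0) facing north
3. move(3) → (1, 3) facing north
no rival 3-sequence matches.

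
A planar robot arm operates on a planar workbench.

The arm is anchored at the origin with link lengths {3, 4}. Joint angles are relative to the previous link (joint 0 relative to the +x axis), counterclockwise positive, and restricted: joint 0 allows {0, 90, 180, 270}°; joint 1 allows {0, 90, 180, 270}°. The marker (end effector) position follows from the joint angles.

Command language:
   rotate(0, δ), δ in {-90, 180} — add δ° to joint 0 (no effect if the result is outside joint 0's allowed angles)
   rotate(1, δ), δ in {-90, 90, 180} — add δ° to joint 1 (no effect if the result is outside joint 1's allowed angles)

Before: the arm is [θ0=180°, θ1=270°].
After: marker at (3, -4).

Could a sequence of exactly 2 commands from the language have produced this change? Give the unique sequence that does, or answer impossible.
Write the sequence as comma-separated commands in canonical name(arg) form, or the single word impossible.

begin: [θ0=180°, θ1=270°]
t=1 rotate(0, -90) ⇒ [θ0=90°, θ1=270°]
t=2 rotate(0, -90) ⇒ [θ0=0°, θ1=270°]
all 25 alternatives checked — unique.

rotate(0, -90), rotate(0, -90)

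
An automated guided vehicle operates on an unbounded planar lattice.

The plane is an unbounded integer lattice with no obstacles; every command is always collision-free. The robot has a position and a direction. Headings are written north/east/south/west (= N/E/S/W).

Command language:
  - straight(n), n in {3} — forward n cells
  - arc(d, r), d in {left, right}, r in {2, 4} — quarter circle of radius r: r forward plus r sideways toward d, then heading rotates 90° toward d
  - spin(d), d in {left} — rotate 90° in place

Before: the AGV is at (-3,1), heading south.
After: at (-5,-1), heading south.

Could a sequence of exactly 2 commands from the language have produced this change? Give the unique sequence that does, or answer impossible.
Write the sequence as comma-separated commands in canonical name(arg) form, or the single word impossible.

key: still facing S at the end — net rotation zero over 2 steps
t0: at (-3,1), heading south
1. arc(right, 2) → at (-5,-1), heading west
2. spin(left) → at (-5,-1), heading south
uniquely the one of 36 2-step routes that fits.

arc(right, 2), spin(left)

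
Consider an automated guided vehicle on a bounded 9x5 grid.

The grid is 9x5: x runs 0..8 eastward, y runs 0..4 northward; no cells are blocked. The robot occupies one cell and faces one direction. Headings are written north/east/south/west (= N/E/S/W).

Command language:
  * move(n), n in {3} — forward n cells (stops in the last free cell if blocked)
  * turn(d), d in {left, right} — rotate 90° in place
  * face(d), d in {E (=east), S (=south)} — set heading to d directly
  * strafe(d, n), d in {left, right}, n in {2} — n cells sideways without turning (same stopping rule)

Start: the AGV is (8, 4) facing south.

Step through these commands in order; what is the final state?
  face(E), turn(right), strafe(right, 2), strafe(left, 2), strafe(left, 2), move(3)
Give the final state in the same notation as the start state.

begin: (8, 4) facing south
step 1 (face(E)): (8, 4) facing east
step 2 (turn(right)): (8, 4) facing south
step 3 (strafe(right, 2)): (6, 4) facing south
step 4 (strafe(left, 2)): (8, 4) facing south
step 5 (strafe(left, 2)): (8, 4) facing south
step 6 (move(3)): (8, 1) facing south

(8, 1) facing south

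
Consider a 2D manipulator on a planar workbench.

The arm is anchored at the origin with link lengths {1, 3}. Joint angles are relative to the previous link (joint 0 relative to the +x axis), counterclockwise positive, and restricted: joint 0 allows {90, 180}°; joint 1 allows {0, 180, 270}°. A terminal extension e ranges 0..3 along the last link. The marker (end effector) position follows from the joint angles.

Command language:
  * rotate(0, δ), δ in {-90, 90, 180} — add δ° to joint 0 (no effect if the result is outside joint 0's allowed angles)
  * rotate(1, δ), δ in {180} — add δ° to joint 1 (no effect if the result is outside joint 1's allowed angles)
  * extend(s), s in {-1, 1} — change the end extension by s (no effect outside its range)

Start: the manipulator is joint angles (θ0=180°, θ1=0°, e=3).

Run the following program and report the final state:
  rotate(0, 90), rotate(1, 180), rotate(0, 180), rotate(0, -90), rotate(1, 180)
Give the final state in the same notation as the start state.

begin: joint angles (θ0=180°, θ1=0°, e=3)
1. rotate(0, 90) → joint angles (θ0=180°, θ1=0°, e=3)
2. rotate(1, 180) → joint angles (θ0=180°, θ1=180°, e=3)
3. rotate(0, 180) → joint angles (θ0=180°, θ1=180°, e=3)
4. rotate(0, -90) → joint angles (θ0=90°, θ1=180°, e=3)
5. rotate(1, 180) → joint angles (θ0=90°, θ1=0°, e=3)

joint angles (θ0=90°, θ1=0°, e=3)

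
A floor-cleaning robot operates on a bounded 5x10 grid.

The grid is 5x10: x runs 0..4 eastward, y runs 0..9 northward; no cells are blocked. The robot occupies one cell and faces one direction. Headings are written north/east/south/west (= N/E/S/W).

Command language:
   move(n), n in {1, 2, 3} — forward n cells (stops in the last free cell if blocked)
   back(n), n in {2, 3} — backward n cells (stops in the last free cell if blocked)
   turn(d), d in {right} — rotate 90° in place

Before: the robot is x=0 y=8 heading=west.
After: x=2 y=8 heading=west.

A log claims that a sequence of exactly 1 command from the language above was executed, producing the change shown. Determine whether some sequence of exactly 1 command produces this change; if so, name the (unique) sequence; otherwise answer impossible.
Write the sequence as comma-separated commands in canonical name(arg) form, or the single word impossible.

back(2)

key: still facing W — the one step turns nothing
start: x=0 y=8 heading=west
[1] after back(2): x=2 y=8 heading=west
no rival 1-sequence matches.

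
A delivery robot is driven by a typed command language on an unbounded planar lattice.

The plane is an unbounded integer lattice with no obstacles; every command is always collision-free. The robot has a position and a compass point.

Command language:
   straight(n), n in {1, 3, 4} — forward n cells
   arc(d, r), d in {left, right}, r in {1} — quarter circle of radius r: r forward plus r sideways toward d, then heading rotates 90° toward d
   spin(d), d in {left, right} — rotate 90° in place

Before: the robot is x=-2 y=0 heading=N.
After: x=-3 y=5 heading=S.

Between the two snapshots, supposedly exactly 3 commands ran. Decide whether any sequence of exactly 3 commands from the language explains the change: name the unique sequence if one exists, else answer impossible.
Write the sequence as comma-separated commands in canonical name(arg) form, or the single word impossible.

straight(4), arc(left, 1), spin(left)

key: cell and facing (now S) both changed — the 3 commands mix motion and turning
begin: x=-2 y=0 heading=N
[1] after straight(4): x=-2 y=4 heading=N
[2] after arc(left, 1): x=-3 y=5 heading=W
[3] after spin(left): x=-3 y=5 heading=S
no other 3-command option fits: unique.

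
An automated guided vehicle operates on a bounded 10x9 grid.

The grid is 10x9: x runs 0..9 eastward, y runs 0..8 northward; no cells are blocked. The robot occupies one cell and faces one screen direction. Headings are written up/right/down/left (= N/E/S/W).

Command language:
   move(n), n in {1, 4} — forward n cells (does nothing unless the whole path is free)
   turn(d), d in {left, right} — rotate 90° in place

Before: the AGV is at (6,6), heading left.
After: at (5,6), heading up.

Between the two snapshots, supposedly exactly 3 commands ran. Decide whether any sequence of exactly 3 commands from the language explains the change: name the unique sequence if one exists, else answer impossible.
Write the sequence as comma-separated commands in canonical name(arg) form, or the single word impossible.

move(1), turn(right), move(4)

key: order matters: swapping move(1) and move(4) lands elsewhere
t0: at (6,6), heading left
t=1 move(1) ⇒ at (5,6), heading left
t=2 turn(right) ⇒ at (5,6), heading up
t=3 move(4) ⇒ at (5,6), heading up
uniquely the one of 64 3-step routes that fits.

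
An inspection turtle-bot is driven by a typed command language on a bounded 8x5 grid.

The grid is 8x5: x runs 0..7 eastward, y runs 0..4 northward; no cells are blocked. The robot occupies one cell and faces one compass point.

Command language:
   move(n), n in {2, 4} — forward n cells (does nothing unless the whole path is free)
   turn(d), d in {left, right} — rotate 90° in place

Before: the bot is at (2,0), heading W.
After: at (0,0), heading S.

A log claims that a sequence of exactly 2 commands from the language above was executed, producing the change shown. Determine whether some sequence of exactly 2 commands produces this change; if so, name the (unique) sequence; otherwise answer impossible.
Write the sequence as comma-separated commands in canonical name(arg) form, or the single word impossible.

move(2), turn(left)

key: order matters: swapping move(2) and turn(left) lands elsewhere
initial: at (2,0), heading W
t=1 move(2) ⇒ at (0,0), heading W
t=2 turn(left) ⇒ at (0,0), heading S
uniquely the one of 16 2-step routes that fits.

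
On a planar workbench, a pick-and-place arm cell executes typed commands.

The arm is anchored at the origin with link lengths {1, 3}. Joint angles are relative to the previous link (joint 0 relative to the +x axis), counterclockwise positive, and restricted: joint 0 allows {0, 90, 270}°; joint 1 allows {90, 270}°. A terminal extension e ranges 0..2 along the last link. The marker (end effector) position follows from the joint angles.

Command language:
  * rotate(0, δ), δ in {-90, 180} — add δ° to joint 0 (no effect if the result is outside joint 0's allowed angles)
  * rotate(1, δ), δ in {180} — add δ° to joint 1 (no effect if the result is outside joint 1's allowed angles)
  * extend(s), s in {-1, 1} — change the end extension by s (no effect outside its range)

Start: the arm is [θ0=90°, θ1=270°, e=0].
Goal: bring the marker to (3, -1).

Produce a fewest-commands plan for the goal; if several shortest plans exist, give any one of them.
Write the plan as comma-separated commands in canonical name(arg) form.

rotate(1, 180), rotate(0, 180)

begin: [θ0=90°, θ1=270°, e=0]
step 1 (rotate(1, 180)): [θ0=90°, θ1=90°, e=0]
step 2 (rotate(0, 180)): [θ0=270°, θ1=90°, e=0]
no 1-step plan works, so 2 is optimal.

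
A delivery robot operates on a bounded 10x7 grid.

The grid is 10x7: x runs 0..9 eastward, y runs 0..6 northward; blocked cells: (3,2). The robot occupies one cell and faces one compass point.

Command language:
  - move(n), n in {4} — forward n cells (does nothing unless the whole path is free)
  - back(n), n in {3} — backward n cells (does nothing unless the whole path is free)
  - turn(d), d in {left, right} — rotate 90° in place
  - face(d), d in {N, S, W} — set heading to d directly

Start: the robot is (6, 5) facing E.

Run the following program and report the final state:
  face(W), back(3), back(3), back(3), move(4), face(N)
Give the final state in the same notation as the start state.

(5, 5) facing N

start: (6, 5) facing E
step 1 (face(W)): (6, 5) facing W
step 2 (back(3)): (9, 5) facing W
step 3 (back(3)): (9, 5) facing W
step 4 (back(3)): (9, 5) facing W
step 5 (move(4)): (5, 5) facing W
step 6 (face(N)): (5, 5) facing N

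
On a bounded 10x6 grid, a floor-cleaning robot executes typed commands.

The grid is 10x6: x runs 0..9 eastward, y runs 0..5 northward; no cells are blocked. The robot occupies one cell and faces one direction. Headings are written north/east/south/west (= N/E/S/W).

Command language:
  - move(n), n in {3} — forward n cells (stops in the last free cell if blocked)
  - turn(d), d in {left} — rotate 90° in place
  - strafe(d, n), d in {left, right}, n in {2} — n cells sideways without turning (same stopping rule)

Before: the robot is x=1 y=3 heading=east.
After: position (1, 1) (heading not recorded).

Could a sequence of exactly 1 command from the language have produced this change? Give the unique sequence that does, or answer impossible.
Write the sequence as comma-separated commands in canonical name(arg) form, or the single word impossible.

t0: x=1 y=3 heading=east
1. strafe(right, 2) → x=1 y=1 heading=east
all 4 alternatives checked — unique.

strafe(right, 2)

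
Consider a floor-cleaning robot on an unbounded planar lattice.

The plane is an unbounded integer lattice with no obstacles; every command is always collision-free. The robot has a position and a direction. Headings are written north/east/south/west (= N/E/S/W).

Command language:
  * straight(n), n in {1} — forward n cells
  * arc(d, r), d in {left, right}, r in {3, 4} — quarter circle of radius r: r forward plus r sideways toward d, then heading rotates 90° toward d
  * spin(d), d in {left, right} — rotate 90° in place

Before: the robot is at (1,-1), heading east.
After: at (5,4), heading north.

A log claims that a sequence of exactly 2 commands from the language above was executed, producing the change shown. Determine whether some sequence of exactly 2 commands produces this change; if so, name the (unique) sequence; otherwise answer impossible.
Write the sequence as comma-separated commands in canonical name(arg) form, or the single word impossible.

key: order matters: swapping arc(left, 4) and straight(1) lands elsewhere
t0: at (1,-1), heading east
step 1 (arc(left, 4)): at (5,3), heading north
step 2 (straight(1)): at (5,4), heading north
uniquely the one of 49 2-step routes that fits.

arc(left, 4), straight(1)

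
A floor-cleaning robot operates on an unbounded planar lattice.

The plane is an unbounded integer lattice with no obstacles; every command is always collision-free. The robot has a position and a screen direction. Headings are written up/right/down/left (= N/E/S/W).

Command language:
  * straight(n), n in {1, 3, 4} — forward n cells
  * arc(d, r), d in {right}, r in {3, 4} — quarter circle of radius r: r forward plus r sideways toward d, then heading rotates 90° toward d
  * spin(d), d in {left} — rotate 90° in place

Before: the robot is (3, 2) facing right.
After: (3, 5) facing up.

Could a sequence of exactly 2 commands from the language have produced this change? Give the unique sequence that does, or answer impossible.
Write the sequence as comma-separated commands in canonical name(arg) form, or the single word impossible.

key: order matters: swapping spin(left) and straight(3) lands elsewhere
t0: (3, 2) facing right
step 1 (spin(left)): (3, 2) facing up
step 2 (straight(3)): (3, 5) facing up
no rival 2-sequence matches.

spin(left), straight(3)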